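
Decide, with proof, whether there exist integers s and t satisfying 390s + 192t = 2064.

Since gcd(390, 192) = 6 and 2064 = 6·344, Bézout's identity guarantees a solution.
Dividing through by 6 reduces the equation to 65s + 32t = 344.
Run the Euclidean algorithm on 65 and 32: 65 = 2·32 + 1, 32 = 32·1 + 0.
Unwinding: 1 = 65 − 2·32, i.e. 65·1 + 32·(-2) = 1.
Multiplying through by 344: s = 1·344 = 344, t = (-2)·344 = -688 is a solution.
Shifting by a multiple of (32, −65) keeps it a solution: s = 344 − 10·32 = 24, t = -688 + 10·65 = -38.
Check: 390·24 + 192·(-38) = 9360 − 7296 = 2064. ✓

s = 24, t = -38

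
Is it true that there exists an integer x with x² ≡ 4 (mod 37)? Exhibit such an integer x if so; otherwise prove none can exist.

x = 35

Take x = 35. Then 35² = 1225 = 33·37 + 4, so 35² ≡ 4 (mod 37).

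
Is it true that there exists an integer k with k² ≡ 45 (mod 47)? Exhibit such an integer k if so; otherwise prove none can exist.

Apply Euler's criterion with the prime 47: 45 is a quadratic residue iff 45^23 ≡ 1 (mod 47), and a non-residue iff it is ≡ −1.
Repeated squaring mod 47: 45^2 = 2025 ≡ 4; 45^4 ≡ 4² = 16 ≡ 16; 45^8 ≡ 16² = 256 ≡ 21; 45^16 ≡ 21² = 441 ≡ 18.
Since 23 = 16 + 4 + 2 + 1, 45^23 ≡ 18 · 16 · 4 · 45; multiplying out mod 47: 18·16 = 288 ≡ 6, then 6·4 = 24 ≡ 24, then 24·45 = 1080 ≡ 46. Thus 45^23 ≡ 46 ≡ −1 (mod 47).
By Euler's criterion 45 is a quadratic non-residue mod 47: no k satisfies k² ≡ 45 (mod 47).

No, no such integer exists.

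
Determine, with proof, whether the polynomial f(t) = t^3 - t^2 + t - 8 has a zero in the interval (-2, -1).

No.

Evaluate at the endpoints: f(-2) = -22, f(-1) = -11 — same sign (negative).
The derivative f'(t) = 3t^2 - 2t + 1 is a quadratic with discriminant (-2)² − 4·3·1 = -8 < 0; it never vanishes, so it is always positive (sign of the leading coefficient).
So f is strictly increasing; between -2 and -1 its values lie between f(-2) = -22 and f(-1) = -11, all negative. Therefore f has no root in (-2, -1).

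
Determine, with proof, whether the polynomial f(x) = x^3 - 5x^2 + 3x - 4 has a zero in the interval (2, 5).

Yes, f has a root in the interval.

f(2) = -10 and f(5) = 11, which have opposite signs.
f is continuous everywhere (it is a polynomial), in particular on [2, 5].
By the Intermediate Value Theorem, f takes the value 0 somewhere in the open interval.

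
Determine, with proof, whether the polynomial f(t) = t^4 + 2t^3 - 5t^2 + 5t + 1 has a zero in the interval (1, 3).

No such root exists.

The endpoint values f(1) = 4 and f(3) = 106 are both positive. Claim: f(t) > 0 for every t in (1, 3).
Shift to the endpoint 1: with t = 1 + u (0 < u < 2), one computes f(1 + u) = u^4 + 6u^3 + 7u^2 + 5u + 4.
All 5 nonzero coefficients of this polynomial in u are positive; hence for u > 0 the value is a sum of positive terms (the constant 4 among them).
So f is strictly positive on (1, 3); no root exists in the interval.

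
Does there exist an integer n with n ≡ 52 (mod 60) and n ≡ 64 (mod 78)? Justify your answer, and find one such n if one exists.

n = 532

Here gcd(60, 78) = 6, and both 52 and 64 leave remainder 4 mod 6, so the system is consistent.
Put n = 52 + 60t, so we need 60t ≡ 12 (mod 78), equivalently (divide by 6) 10t ≡ 2 (mod 13).
Note 10·4 = 40 ≡ 1 (mod 13) (as 40 − 1 = 3·13), so 10⁻¹ ≡ 4.
Therefore t ≡ 4·2 = 8 (mod 13).
Then n = 52 + 60·8 = 532.
Check: 532 mod 60 = 52, 532 mod 78 = 64. ✓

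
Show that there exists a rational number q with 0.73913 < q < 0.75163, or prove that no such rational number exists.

Scale by 4: the interval becomes (2.95652, 3.00652), which contains the integer 3.
So q = 3/4 works: it is a ratio of integers, and dividing 4·0.73913 < 3 < 4·0.75163 through by 4 gives 0.73913 < 3/4 < 0.75163.

q = 3/4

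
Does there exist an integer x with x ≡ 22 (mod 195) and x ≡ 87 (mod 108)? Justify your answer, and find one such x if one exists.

Reduce both congruences modulo 3, which divides 195 and 108: they say x ≡ 22 (mod 3) and x ≡ 87 (mod 3).
However 22 ≡ 1 and 87 ≡ 0 (mod 3), and 1 ≠ 0.
Hence the system has no solution.

There is no such integer.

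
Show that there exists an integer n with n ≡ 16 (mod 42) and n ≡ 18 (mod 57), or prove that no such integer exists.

Both moduli are multiples of 3 = gcd(42, 57), so any solution would satisfy n ≡ 16 and n ≡ 18 modulo 3 simultaneously.
But 16 mod 3 = 1 while 18 mod 3 = 0, a contradiction.
Hence the system has no solution.

No, no such integer exists.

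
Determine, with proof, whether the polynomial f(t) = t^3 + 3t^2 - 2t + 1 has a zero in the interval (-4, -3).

f(-4) = -7 and f(-3) = 7, which have opposite signs.
f is continuous everywhere (it is a polynomial), in particular on [-4, -3].
By the Intermediate Value Theorem f must vanish at some point of (-4, -3).

Such a root exists.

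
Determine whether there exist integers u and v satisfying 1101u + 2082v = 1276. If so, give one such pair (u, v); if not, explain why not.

Both 1101 and 2082 are divisible by gcd(1101, 2082) = 3, hence so is any combination 1101u + 2082v.
However 1276 leaves remainder 1 on division by 3.
Hence no integers u, v satisfy the equation.

No such integers exist.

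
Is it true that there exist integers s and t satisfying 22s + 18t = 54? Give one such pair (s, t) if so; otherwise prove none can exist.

s = 0, t = 3

Every value of 22s + 18t is a multiple of gcd(22, 18) = 2; since 2 ∣ 54, solutions exist.
Dividing through by 2 reduces the equation to 11s + 9t = 27.
Euclidean algorithm: 11 = 1·9 + 2, 9 = 4·2 + 1, 2 = 2·1 + 0.
Working back up the chain: 1 = 9 − 4·2 = 9 − 4·(11 − 1·9) = −4·11 + 5·9. So 11·(-4) + 9·5 = 1.
Times 27: 11·(-108) + 9·135 = 27, so (-108, 135) solves it.
The general solution is s = -108 + 9k, t = 135 − 11k; taking k = 12 gives the smaller pair s = 0, t = 3.
Check: 22·0 + 18·3 = 0 + 54 = 54. ✓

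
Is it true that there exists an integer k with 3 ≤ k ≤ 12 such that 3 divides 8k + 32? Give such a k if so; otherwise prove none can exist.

Scanning upward from k = 3 gives 56, 64, none divisible by 3. Try k = 5: 8·5 + 32 = 72 = 24·3, which is divisible by 3.

k = 5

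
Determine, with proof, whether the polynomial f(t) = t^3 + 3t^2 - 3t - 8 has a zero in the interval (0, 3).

Such a root exists.

f(0) = -8 and f(3) = 37, which have opposite signs.
Since f is a polynomial it is continuous on [0, 3].
By the Intermediate Value Theorem f must vanish at some point of (0, 3).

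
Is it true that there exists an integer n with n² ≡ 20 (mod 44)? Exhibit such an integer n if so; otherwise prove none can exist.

n = 36

Take n = 36. Then 36² = 1296 = 29·44 + 20, so 36² ≡ 20 (mod 44).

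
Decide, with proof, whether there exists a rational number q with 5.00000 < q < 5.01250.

q = 406/81

Scale by 81: the interval becomes (405.00000, 406.01250), which contains the integer 406.
Dividing back, 5.00000 < 406/81 < 5.01250, and 406/81 is rational.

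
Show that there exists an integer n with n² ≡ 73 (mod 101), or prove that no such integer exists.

There is no such integer.

101 is prime, so by Euler's criterion 73 is a square mod 101 iff 73^((101−1)/2) = 73^50 ≡ 1 (mod 101).
Repeated squaring mod 101: 73^2 = 5329 ≡ 77; 73^4 ≡ 77² = 5929 ≡ 71; 73^8 ≡ 71² = 5041 ≡ 92; 73^16 ≡ 92² = 8464 ≡ 81; 73^32 ≡ 81² = 6561 ≡ 97.
Since 50 = 32 + 16 + 2, 73^50 ≡ 97 · 81 · 77; multiplying out mod 101: 97·81 = 7857 ≡ 80, then 80·77 = 6160 ≡ 100. Thus 73^50 ≡ 100 ≡ −1 (mod 101).
The value −1 means 73 is a non-residue modulo 101, so n² ≡ 73 (mod 101) is impossible.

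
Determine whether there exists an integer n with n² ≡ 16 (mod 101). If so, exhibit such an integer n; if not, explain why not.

Take n = 4. Then 4² = 16, and since 0 ≤ 16 < 101 this is already reduced: 4² ≡ 16 (mod 101).

n = 4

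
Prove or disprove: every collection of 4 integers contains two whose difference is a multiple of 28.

No; for instance {104, 105, 106, 107} is a counterexample.

Try 4 consecutive integers, 104, 105, 106, 107. Their remainders mod 28 are 20, 21, 22, 23 — pairwise different, as any 4 ≤ 28 consecutive integers have distinct residues.
The differences between them range over 1, …, 3, none of which is divisible by 28.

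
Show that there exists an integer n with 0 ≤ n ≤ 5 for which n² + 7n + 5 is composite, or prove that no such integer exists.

At n = 4: 4² + 7·4 + 5 = 49 = 7·7, which is composite.

n = 4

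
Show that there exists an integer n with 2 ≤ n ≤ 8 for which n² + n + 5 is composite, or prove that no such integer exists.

n = 5

At n = 5: 5² + 5 + 5 = 35 = 5·7, which is composite.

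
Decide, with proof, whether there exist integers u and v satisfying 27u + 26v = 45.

u = 19, v = -18

27 and 26 are coprime, so 27u + 26v ranges over all of ℤ.
Dividing repeatedly: 27 = 1·26 + 1, 26 = 26·1 + 0.
Unwinding: 1 = 27 − 1·26, i.e. 27·1 + 26·(-1) = 1.
Multiplying through by 45: u = 1·45 = 45, v = (-1)·45 = -45 is a solution.
Subtracting 1·26 from u and adding 1·27 to v gives the tidier solution (19, -18).
Indeed 27·19 + 26·(-18) = 513 − 468 = 45.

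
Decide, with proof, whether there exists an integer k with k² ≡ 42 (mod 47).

Take k = 18. Then 18² = 324 = 6·47 + 42, so 18² ≡ 42 (mod 47).

k = 18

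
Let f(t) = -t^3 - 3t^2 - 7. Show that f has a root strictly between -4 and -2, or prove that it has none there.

Such a root exists.

f(-4) = 9 and f(-2) = -11, which have opposite signs.
Since f is a polynomial it is continuous on [-4, -2].
By the Intermediate Value Theorem, f takes the value 0 somewhere in the open interval.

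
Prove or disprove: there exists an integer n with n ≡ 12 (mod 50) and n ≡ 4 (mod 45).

gcd(50, 45) = 5. If n ≡ 12 (mod 50) and n ≡ 4 (mod 45), then n ≡ 12 (mod 5) and n ≡ 4 (mod 5).
But 12 mod 5 = 2 while 4 mod 5 = 4, a contradiction.
Hence the system has no solution.

No, no such integer exists.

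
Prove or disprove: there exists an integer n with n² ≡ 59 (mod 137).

n = 123

n = 123 works: 123² = 15129, and 15129 − 59 = 15070 = 110·137.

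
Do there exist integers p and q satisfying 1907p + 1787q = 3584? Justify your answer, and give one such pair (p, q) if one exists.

Since gcd(1907, 1787) = 1, every integer is an integer combination of 1907 and 1787.
Run the Euclidean algorithm on 1907 and 1787: 1907 = 1·1787 + 120, 1787 = 14·120 + 107, 120 = 1·107 + 13, 107 = 8·13 + 3, 13 = 4·3 + 1, 3 = 3·1 + 0.
Back-substituting, 1 = 13 − 4·3 = 13 − 4·(107 − 8·13) = −4·107 + 33·13 = −4·107 + 33·(120 − 1·107) = 33·120 − 37·107 = 33·120 − 37·(1787 − 14·120) = −37·1787 + 551·120 = −37·1787 + 551·(1907 − 1·1787) = 551·1907 − 588·1787; that is, 1907·551 + 1787·(-588) = 1.
Times 3584: 1907·1974784 + 1787·(-2107392) = 3584, so (1974784, -2107392) solves it.
Subtracting 1105·1787 from p and adding 1105·1907 to q gives the tidier solution (149, -157).
Check: 1907·149 + 1787·(-157) = 284143 − 280559 = 3584. ✓

p = 149, q = -157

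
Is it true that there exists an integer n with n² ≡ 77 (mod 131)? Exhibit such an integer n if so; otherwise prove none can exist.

n = 48 works: 48² = 2304, and 2304 − 77 = 2227 = 17·131.

n = 48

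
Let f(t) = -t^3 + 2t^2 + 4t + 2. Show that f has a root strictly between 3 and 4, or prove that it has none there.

f(3) = 5 and f(4) = -14, which have opposite signs.
Since f is a polynomial it is continuous on [3, 4].
By the Intermediate Value Theorem f must vanish at some point of (3, 4).

Yes, f has a root in the interval.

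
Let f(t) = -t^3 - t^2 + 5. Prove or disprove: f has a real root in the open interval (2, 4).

No.

The endpoint values f(2) = -7 and f(4) = -75 are both negative. Claim: f(t) < 0 for every t in (2, 4).
Shift to the endpoint 2: with t = 2 + u (0 < u < 2), one computes f(2 + u) = -u^3 - 7u^2 - 16u - 7.
All 4 nonzero coefficients of this polynomial in u are negative; hence for u > 0 the value is a sum of negative terms (the constant -7 among them).
Therefore f(t) < 0 throughout (2, 4), and f has no zero there.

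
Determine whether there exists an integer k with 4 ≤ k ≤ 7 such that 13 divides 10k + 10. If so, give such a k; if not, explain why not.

For k = 4, 5, 6, 7 the values of 10k + 10 modulo 13 are 11, 8, 5, 2 respectively.
None is 0, so 13 never divides 10k + 10 on this range.

No such integer k in that range exists.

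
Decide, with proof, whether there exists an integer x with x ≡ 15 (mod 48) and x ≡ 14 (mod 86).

No such integer exists.

Reduce both congruences modulo 2, which divides 48 and 86: they say x ≡ 15 (mod 2) and x ≡ 14 (mod 2).
But 15 mod 2 = 1 while 14 mod 2 = 0, a contradiction.
So no integer satisfies both congruences.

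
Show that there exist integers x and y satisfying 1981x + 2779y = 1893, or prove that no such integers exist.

Any value of 1981x + 2779y is a multiple of gcd(1981, 2779) = 7.
But 1893 = 7·270 + 3, so 7 ∤ 1893.
So the equation is unsolvable over ℤ.

No such integers exist.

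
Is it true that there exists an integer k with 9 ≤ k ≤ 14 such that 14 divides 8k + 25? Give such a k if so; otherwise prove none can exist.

There is no such integer k in that range.

For k = 9, 10, …, 14 the values of 8k + 25 modulo 14 are 13, 7, 1, 9, 3, 11 respectively.
The residue 0 does not occur, so no k in [9, 14] makes 8k + 25 a multiple of 14.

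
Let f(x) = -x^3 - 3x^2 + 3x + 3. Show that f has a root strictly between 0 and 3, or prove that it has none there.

Such a root exists.

f(0) = 3 and f(3) = -42, which have opposite signs.
f is continuous everywhere (it is a polynomial), in particular on [0, 3].
By the Intermediate Value Theorem f must vanish at some point of (0, 3).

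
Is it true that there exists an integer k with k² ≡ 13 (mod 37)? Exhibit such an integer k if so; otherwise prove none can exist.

No, no such integer exists.

37 is prime, so by Euler's criterion 13 is a square mod 37 iff 13^((37−1)/2) = 13^18 ≡ 1 (mod 37).
Squaring successively (mod 37): 13^2 = 169 ≡ 21; 13^4 ≡ 21² = 441 ≡ 34; 13^8 ≡ 34² = 1156 ≡ 9; 13^16 ≡ 9² = 81 ≡ 7.
Since 18 = 16 + 2, 13^18 ≡ 7 · 21; multiplying out mod 37: 7·21 = 147 ≡ 36. Thus 13^18 ≡ 36 ≡ −1 (mod 37).
The value −1 means 13 is a non-residue modulo 37, so k² ≡ 13 (mod 37) is impossible.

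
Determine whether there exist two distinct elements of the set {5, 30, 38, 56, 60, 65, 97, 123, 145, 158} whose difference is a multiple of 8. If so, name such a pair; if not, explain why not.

30 and 38 are such a pair.

Both 30 and 38 leave remainder 6 on division by 8; their difference 8 = 1·8 is a multiple of 8.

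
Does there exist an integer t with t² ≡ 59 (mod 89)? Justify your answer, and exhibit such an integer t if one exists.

Apply Euler's criterion with the prime 89: 59 is a quadratic residue iff 59^44 ≡ 1 (mod 89), and a non-residue iff it is ≡ −1.
Repeated squaring mod 89: 59^2 = 3481 ≡ 10; 59^4 ≡ 10² = 100 ≡ 11; 59^8 ≡ 11² = 121 ≡ 32; 59^16 ≡ 32² = 1024 ≡ 45; 59^32 ≡ 45² = 2025 ≡ 67.
Since 44 = 32 + 8 + 4, 59^44 ≡ 67 · 32 · 11; multiplying out mod 89: 67·32 = 2144 ≡ 8, then 8·11 = 88 ≡ 88. Thus 59^44 ≡ 88 ≡ −1 (mod 89).
The value −1 means 59 is a non-residue modulo 89, so t² ≡ 59 (mod 89) is impossible.

There is no such integer.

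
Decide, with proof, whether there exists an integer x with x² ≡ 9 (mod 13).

x = 10

Take x = 10. Then 10² = 100 = 7·13 + 9, so 10² ≡ 9 (mod 13).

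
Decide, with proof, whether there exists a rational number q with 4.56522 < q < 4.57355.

Multiplying by 7: 7·4.56522 = 31.95654 and 7·4.57355 = 32.01485, so the integer 32 lies strictly between them.
Hence 32/7 is a rational number with 4.56522 < 32/7 < 4.57355.

q = 32/7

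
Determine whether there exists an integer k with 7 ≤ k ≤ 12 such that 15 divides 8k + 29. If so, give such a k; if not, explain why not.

At k = 7, 8·7 + 29 = 85 ≡ 10 (mod 15), and each step in k adds 8, giving residues 10, 3, 11, 4, 12, 5 for k = 7, 8, …, 12.
Since 0 is absent from this list, 15 ∤ 8k + 29 for every k with 7 ≤ k ≤ 12.

No such integer k in that range exists.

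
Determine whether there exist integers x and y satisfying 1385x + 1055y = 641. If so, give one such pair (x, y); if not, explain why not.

There are no such integers.

Any value of 1385x + 1055y is a multiple of gcd(1385, 1055) = 5.
However 641 leaves remainder 1 on division by 5.
Therefore 1385x + 1055y = 641 has no solution in integers.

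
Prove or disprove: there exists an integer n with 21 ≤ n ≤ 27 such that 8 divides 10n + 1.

For n = 21, 22, …, 27 the values of 10n + 1 modulo 8 are 3, 5, 7, 1, 3, 5, 7 respectively.
The residue 0 does not occur, so no n in [21, 27] makes 10n + 1 a multiple of 8.

No, no such integer n in that range exists.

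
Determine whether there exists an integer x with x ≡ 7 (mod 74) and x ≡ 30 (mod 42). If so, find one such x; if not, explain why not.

Reduce both congruences modulo 2, which divides 74 and 42: they say x ≡ 7 (mod 2) and x ≡ 30 (mod 2).
But 7 mod 2 = 1 while 30 mod 2 = 0, a contradiction.
Therefore no such x exists.

No such integer exists.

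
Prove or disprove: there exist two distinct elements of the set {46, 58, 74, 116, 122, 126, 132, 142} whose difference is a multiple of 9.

Reduce each element modulo 9: 46↦1, 58↦4, 74↦2, 116↦8, 122↦5, 126↦0, 132↦6, 142↦7.
No residue repeats among the 8 elements, so no pair has difference ≡ 0 (mod 9).

There is no such pair.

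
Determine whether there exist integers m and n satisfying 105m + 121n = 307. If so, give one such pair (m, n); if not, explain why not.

105 and 121 are coprime, so 105m + 121n ranges over all of ℤ.
Dividing repeatedly: 121 = 1·105 + 16, 105 = 6·16 + 9, 16 = 1·9 + 7, 9 = 1·7 + 2, 7 = 3·2 + 1, 2 = 2·1 + 0.
Back-substituting, 1 = 7 − 3·2 = 7 − 3·(9 − 1·7) = −3·9 + 4·7 = −3·9 + 4·(16 − 1·9) = 4·16 − 7·9 = 4·16 − 7·(105 − 6·16) = −7·105 + 46·16 = −7·105 + 46·(121 − 1·105) = 46·121 − 53·105; that is, 105·(-53) + 121·46 = 1.
Scaling by 307 gives the particular solution (m, n) = (-16271, 14122).
Shifting by a multiple of (121, −105) keeps it a solution: m = -16271 + 135·121 = 64, n = 14122 − 135·105 = -53.
Indeed 105·64 + 121·(-53) = 6720 − 6413 = 307.

m = 64, n = -53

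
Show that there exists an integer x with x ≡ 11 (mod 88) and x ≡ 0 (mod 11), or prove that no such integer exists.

The moduli are not coprime: gcd(88, 11) = 11. Compatibility requires 11 ∣ (0 − 11) = -11, which holds, so solutions exist.
The smallest candidate x = 11 works directly: 11 ≡ 0 (mod 11).
Verify: 11 = 0·88 + 11 and 11 = 1·11 + 0. ✓

x = 11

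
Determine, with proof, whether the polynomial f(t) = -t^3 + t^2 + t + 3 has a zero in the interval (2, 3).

f(2) = 1 and f(3) = -12, which have opposite signs.
f is continuous everywhere (it is a polynomial), in particular on [2, 3].
By the Intermediate Value Theorem f must vanish at some point of (2, 3).

Yes, f has a root in the interval.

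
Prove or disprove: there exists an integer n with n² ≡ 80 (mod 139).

n = 48

n = 48 works: 48² = 2304, and 2304 − 80 = 2224 = 16·139.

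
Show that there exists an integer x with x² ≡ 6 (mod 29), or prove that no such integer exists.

x = 21 works: 21² = 441, and 441 − 6 = 435 = 15·29.

x = 21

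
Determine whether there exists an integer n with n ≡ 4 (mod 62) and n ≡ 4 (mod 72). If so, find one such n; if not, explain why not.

n = 4

The moduli are not coprime: gcd(62, 72) = 2. Compatibility requires 2 ∣ (4 − 4) = 0, which holds, so solutions exist.
In fact n = 4 itself already satisfies 4 mod 72 = 4.
Check: 4 mod 62 = 4, 4 mod 72 = 4. ✓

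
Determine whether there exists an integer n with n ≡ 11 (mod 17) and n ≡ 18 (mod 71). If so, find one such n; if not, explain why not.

The moduli 17 and 71 are coprime, so by the Chinese Remainder Theorem a unique solution modulo 1207 exists.
Any solution of the first congruence is n = 11 + 17t; substituting into the second, 17t ≡ 18 − 11 ≡ 7 (mod 71).
Note 17·46 = 782 ≡ 1 (mod 71) (as 782 − 1 = 11·71), so 17⁻¹ ≡ 46.
Multiplying by 46: t ≡ 46·7 = 322 ≡ 38 (mod 71).
Taking t = 38 gives n = 11 + 17·38 = 657.
Verify: 657 = 38·17 + 11 and 657 = 9·71 + 18. ✓

n = 657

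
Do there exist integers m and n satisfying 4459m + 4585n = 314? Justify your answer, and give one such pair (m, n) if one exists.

No such integers exist.

Both 4459 and 4585 are divisible by gcd(4459, 4585) = 7, hence so is any combination 4459m + 4585n.
But 314 = 7·44 + 6, so 7 ∤ 314.
Therefore 4459m + 4585n = 314 has no solution in integers.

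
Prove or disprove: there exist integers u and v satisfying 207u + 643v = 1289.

u = 438, v = -139

207 and 643 are coprime, so 207u + 643v ranges over all of ℤ.
Dividing repeatedly: 643 = 3·207 + 22, 207 = 9·22 + 9, 22 = 2·9 + 4, 9 = 2·4 + 1, 4 = 4·1 + 0.
Working back up the chain: 1 = 9 − 2·4 = 9 − 2·(22 − 2·9) = −2·22 + 5·9 = −2·22 + 5·(207 − 9·22) = 5·207 − 47·22 = 5·207 − 47·(643 − 3·207) = −47·643 + 146·207. So 207·146 + 643·(-47) = 1.
Times 1289: 207·188194 + 643·(-60583) = 1289, so (188194, -60583) solves it.
Shifting by a multiple of (643, −207) keeps it a solution: u = 188194 − 292·643 = 438, v = -60583 + 292·207 = -139.
Check: 207·438 + 643·(-139) = 90666 − 89377 = 1289. ✓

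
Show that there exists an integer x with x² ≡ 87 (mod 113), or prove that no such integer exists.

Take x = 55. Then 55² = 3025 = 26·113 + 87, so 55² ≡ 87 (mod 113).

x = 55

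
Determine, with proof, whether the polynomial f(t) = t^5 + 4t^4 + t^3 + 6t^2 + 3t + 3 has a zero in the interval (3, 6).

f(3) = 660 and f(6) = 13413, both positive, so a sign-change argument is unavailable; we show f keeps this sign on the whole interval.
Substitute t = 3 + u, where 0 < u < 3 on the interval. Expanding, f(3 + u) = u^5 + 19u^4 + 139u^3 + 501u^2 + 903u + 660.
All 6 nonzero coefficients of this polynomial in u are positive; hence for u > 0 the value is a sum of positive terms (the constant 660 among them).
So f is strictly positive on (3, 6); no root exists in the interval.

No such root exists.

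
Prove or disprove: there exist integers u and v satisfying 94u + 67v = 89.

u = 43, v = -59

Since gcd(94, 67) = 1, every integer is an integer combination of 94 and 67.
Dividing repeatedly: 94 = 1·67 + 27, 67 = 2·27 + 13, 27 = 2·13 + 1, 13 = 13·1 + 0.
Working back up the chain: 1 = 27 − 2·13 = 27 − 2·(67 − 2·27) = −2·67 + 5·27 = −2·67 + 5·(94 − 1·67) = 5·94 − 7·67. So 94·5 + 67·(-7) = 1.
Scaling by 89 gives the particular solution (u, v) = (445, -623).
Subtracting 6·67 from u and adding 6·94 to v gives the tidier solution (43, -59).
Check: 94·43 + 67·(-59) = 4042 − 3953 = 89. ✓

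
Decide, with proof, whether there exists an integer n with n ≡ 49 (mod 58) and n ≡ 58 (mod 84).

No such integer exists.

Reduce both congruences modulo 2, which divides 58 and 84: they say n ≡ 49 (mod 2) and n ≡ 58 (mod 2).
But 49 mod 2 = 1 while 58 mod 2 = 0, a contradiction.
So no integer satisfies both congruences.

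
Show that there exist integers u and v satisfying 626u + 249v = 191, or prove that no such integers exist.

Since gcd(626, 249) = 1, every integer is an integer combination of 626 and 249.
Euclidean algorithm: 626 = 2·249 + 128, 249 = 1·128 + 121, 128 = 1·121 + 7, 121 = 17·7 + 2, 7 = 3·2 + 1, 2 = 2·1 + 0.
Working back up the chain: 1 = 7 − 3·2 = 7 − 3·(121 − 17·7) = −3·121 + 52·7 = −3·121 + 52·(128 − 1·121) = 52·128 − 55·121 = 52·128 − 55·(249 − 1·128) = −55·249 + 107·128 = −55·249 + 107·(626 − 2·249) = 107·626 − 269·249. So 626·107 + 249·(-269) = 1.
Times 191: 626·20437 + 249·(-51379) = 191, so (20437, -51379) solves it.
Subtracting 82·249 from u and adding 82·626 to v gives the tidier solution (19, -47).
Indeed 626·19 + 249·(-47) = 11894 − 11703 = 191.

u = 19, v = -47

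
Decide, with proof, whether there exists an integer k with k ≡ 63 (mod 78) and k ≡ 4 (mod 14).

There is no such integer.

Both moduli are multiples of 2 = gcd(78, 14), so any solution would satisfy k ≡ 63 and k ≡ 4 modulo 2 simultaneously.
But 63 mod 2 = 1 while 4 mod 2 = 0, a contradiction.
Hence the system has no solution.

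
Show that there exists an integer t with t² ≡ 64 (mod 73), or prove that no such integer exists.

Take t = 65. Then 65² = 4225 = 57·73 + 64, so 65² ≡ 64 (mod 73).

t = 65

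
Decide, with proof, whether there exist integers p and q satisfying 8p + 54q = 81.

gcd(8, 54) = 2, so every integer of the form 8p + 54q is a multiple of 2.
But 81 is not a multiple of 2 (it leaves remainder 1).
Therefore 8p + 54q = 81 has no solution in integers.

No such integers exist.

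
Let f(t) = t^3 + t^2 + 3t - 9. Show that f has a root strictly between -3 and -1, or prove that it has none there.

f(-3) = -36 and f(-1) = -12, both negative.
f'(t) = 3t^2 + 2t + 3 has discriminant 2² − 4·3·3 = -32 < 0, so f' has no real roots and is positive for every real t.
So f is strictly increasing; between -3 and -1 its values lie between f(-3) = -36 and f(-1) = -12, all negative. Therefore f has no root in (-3, -1).

f has no root in that interval.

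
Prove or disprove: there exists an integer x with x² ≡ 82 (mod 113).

x = 67 works: 67² = 4489, and 4489 − 82 = 4407 = 39·113.

x = 67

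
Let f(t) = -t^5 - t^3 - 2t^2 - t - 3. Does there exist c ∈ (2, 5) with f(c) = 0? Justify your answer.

f has no root in that interval.

f(2) = -53 and f(5) = -3308, both negative, so a sign-change argument is unavailable; we show f keeps this sign on the whole interval.
Substitute t = 2 + u, where 0 < u < 3 on the interval. Expanding, f(2 + u) = -u^5 - 10u^4 - 41u^3 - 88u^2 - 101u - 53.
All 6 nonzero coefficients of this polynomial in u are negative; hence for u > 0 the value is a sum of negative terms (the constant -53 among them).
So f is strictly negative on (2, 5); no root exists in the interval.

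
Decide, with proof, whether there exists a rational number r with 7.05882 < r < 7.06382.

r = 113/16

Look for a denominator N such that an integer falls strictly between N·7.05882 and N·7.06382. N = 16 works: 16·7.05882 = 112.94112 < 113 < 113.02112 = 16·7.06382.
Hence 113/16 is a rational number with 7.05882 < 113/16 < 7.06382.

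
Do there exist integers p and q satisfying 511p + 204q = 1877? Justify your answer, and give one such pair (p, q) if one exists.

p = 143, q = -349

511 and 204 are coprime, so 511p + 204q ranges over all of ℤ.
Euclidean algorithm: 511 = 2·204 + 103, 204 = 1·103 + 101, 103 = 1·101 + 2, 101 = 50·2 + 1, 2 = 2·1 + 0.
Back-substituting, 1 = 101 − 50·2 = 101 − 50·(103 − 1·101) = −50·103 + 51·101 = −50·103 + 51·(204 − 1·103) = 51·204 − 101·103 = 51·204 − 101·(511 − 2·204) = −101·511 + 253·204; that is, 511·(-101) + 204·253 = 1.
Scaling by 1877 gives the particular solution (p, q) = (-189577, 474881).
Adding 930·204 to p and subtracting 930·511 from q gives the tidier solution (143, -349).
Check: 511·143 + 204·(-349) = 73073 − 71196 = 1877. ✓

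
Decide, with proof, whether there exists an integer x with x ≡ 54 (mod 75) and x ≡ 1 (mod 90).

No, no such integer exists.

Both moduli are multiples of 15 = gcd(75, 90), so any solution would satisfy x ≡ 54 and x ≡ 1 modulo 15 simultaneously.
But 54 mod 15 = 9 while 1 mod 15 = 1, a contradiction.
Therefore no such x exists.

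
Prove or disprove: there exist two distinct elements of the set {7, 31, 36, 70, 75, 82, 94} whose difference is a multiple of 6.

7 and 31 are such a pair.

Both 7 and 31 leave remainder 1 on division by 6; their difference 24 = 4·6 is a multiple of 6.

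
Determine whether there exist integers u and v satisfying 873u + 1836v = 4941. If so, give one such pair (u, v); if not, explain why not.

u = 33, v = -13

Since gcd(873, 1836) = 9 and 4941 = 9·549, Bézout's identity guarantees a solution.
Dividing through by 9 reduces the equation to 97u + 204v = 549.
Euclidean algorithm: 204 = 2·97 + 10, 97 = 9·10 + 7, 10 = 1·7 + 3, 7 = 2·3 + 1, 3 = 3·1 + 0.
Back-substituting, 1 = 7 − 2·3 = 7 − 2·(10 − 1·7) = −2·10 + 3·7 = −2·10 + 3·(97 − 9·10) = 3·97 − 29·10 = 3·97 − 29·(204 − 2·97) = −29·204 + 61·97; that is, 97·61 + 204·(-29) = 1.
Scaling by 549 gives the particular solution (u, v) = (33489, -15921).
The general solution is u = 33489 + 204k, v = -15921 − 97k; taking k = -164 gives the smaller pair u = 33, v = -13.
Check: 873·33 + 1836·(-13) = 28809 − 23868 = 4941. ✓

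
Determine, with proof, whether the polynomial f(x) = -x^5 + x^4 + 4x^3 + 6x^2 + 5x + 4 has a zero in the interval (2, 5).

Such a root exists.

f(2) = 54 and f(5) = -1821, which have opposite signs.
As a polynomial, f is continuous on every closed interval.
By the Intermediate Value Theorem f must vanish at some point of (2, 5).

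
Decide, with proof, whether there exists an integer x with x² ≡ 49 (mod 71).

x = 7

Take x = 7. Then 7² = 49, and since 0 ≤ 49 < 71 this is already reduced: 7² ≡ 49 (mod 71).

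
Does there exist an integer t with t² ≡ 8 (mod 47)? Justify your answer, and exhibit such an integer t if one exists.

t = 14

t = 14 works: 14² = 196, and 196 − 8 = 188 = 4·47.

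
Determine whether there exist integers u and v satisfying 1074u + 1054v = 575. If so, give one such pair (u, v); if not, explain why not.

No, no such integers exist.

Both 1074 and 1054 are divisible by gcd(1074, 1054) = 2, hence so is any combination 1074u + 1054v.
But 575 = 2·287 + 1, so 2 ∤ 575.
Hence no integers u, v satisfy the equation.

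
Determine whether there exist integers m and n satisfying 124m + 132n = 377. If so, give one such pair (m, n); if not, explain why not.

gcd(124, 132) = 4, so every integer of the form 124m + 132n is a multiple of 4.
However 377 leaves remainder 1 on division by 4.
So the equation is unsolvable over ℤ.

No, no such integers exist.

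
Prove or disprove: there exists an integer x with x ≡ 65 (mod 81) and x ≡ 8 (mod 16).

The moduli 81 and 16 are coprime, so by the Chinese Remainder Theorem a unique solution modulo 1296 exists.
Write x = 65 + 81t and require 65 + 81t ≡ 8 (mod 16), i.e. 81t ≡ 7 (mod 16).
81 ≡ 1 (mod 16), so this reads 1t ≡ 7 (mod 16). So t ≡ 7 (mod 16).
With t = 7: x = 65 + 81·7 = 632.
Check: 632 mod 81 = 65, 632 mod 16 = 8. ✓

x = 632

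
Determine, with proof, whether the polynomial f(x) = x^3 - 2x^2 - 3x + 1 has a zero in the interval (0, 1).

Yes, f has a root in the interval.

f(0) = 1 and f(1) = -3, which have opposite signs.
Since f is a polynomial it is continuous on [0, 1].
By the Intermediate Value Theorem, f takes the value 0 somewhere in the open interval.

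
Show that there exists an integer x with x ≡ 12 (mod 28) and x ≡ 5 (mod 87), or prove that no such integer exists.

x = 1832

gcd(28, 87) = 1, so the Chinese Remainder Theorem guarantees exactly one residue class mod 2436 satisfying both.
Any solution of the first congruence is x = 12 + 28t; substituting into the second, 28t ≡ 5 − 12 ≡ 80 (mod 87).
Invert 28 mod 87 by the Euclidean algorithm: 87 = 3·28 + 3, 28 = 9·3 + 1, 3 = 3·1 + 0; back-substituting, 1 = 28 − 9·3 = 28 − 9·(87 − 3·28) = −9·87 + 28·28. Hence 28·28 ≡ 1, so 28⁻¹ ≡ 28 (mod 87).
Therefore t ≡ 28·80 = 2240 ≡ 65 (mod 87).
Taking t = 65 gives x = 12 + 28·65 = 1832.
Check: 1832 mod 28 = 12, 1832 mod 87 = 5. ✓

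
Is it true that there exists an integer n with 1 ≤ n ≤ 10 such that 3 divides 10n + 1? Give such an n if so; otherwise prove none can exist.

n = 2

n = 2 works, since 10·2 + 1 = 21 = 7·3.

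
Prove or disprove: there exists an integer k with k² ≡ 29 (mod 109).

Take k = 47. Then 47² = 2209 = 20·109 + 29, so 47² ≡ 29 (mod 109).

k = 47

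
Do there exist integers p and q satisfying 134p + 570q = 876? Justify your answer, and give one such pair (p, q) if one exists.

p = 249, q = -57

Every value of 134p + 570q is a multiple of gcd(134, 570) = 2; since 2 ∣ 876, solutions exist.
Dividing through by 2 reduces the equation to 67p + 285q = 438.
Dividing repeatedly: 285 = 4·67 + 17, 67 = 3·17 + 16, 17 = 1·16 + 1, 16 = 16·1 + 0.
Working back up the chain: 1 = 17 − 1·16 = 17 − (67 − 3·17) = −67 + 4·17 = −67 + 4·(285 − 4·67) = 4·285 − 17·67. So 67·(-17) + 285·4 = 1.
Times 438: 67·(-7446) + 285·1752 = 438, so (-7446, 1752) solves it.
Shifting by a multiple of (285, −67) keeps it a solution: p = -7446 + 27·285 = 249, q = 1752 − 27·67 = -57.
Check: 134·249 + 570·(-57) = 33366 − 32490 = 876. ✓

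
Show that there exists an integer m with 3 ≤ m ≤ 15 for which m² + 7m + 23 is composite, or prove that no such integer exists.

m = 11

At m = 11: 11² + 7·11 + 23 = 221 = 13·17, which is composite.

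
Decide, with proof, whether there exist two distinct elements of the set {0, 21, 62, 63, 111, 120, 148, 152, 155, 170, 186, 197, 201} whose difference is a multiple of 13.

No, no such pair exists.

Residues mod 13: 0↦0, 21↦8, 62↦10, 63↦11, 111↦7, 120↦3, 148↦5, 152↦9, 155↦12, 170↦1, 186↦4, 197↦2, 201↦6.
These 13 residues are pairwise different, hence no difference of two elements is divisible by 13.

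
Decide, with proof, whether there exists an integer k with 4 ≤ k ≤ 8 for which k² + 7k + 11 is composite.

At k = 4: 4² + 7·4 + 11 = 55 = 5·11, which is composite.

k = 4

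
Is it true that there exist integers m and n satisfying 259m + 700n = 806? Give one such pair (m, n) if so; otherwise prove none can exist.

gcd(259, 700) = 7, so every integer of the form 259m + 700n is a multiple of 7.
However 806 leaves remainder 1 on division by 7.
So the equation is unsolvable over ℤ.

No such integers exist.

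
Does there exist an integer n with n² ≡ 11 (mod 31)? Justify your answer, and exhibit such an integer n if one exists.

31 is prime, so by Euler's criterion 11 is a square mod 31 iff 11^((31−1)/2) = 11^15 ≡ 1 (mod 31).
Repeated squaring mod 31: 11^2 = 121 ≡ 28; 11^4 ≡ 28² = 784 ≡ 9; 11^8 ≡ 9² = 81 ≡ 19.
Since 15 = 8 + 4 + 2 + 1, 11^15 ≡ 19 · 9 · 28 · 11; multiplying out mod 31: 19·9 = 171 ≡ 16, then 16·28 = 448 ≡ 14, then 14·11 = 154 ≡ 30. Thus 11^15 ≡ 30 ≡ −1 (mod 31).
By Euler's criterion 11 is a quadratic non-residue mod 31: no n satisfies n² ≡ 11 (mod 31).

No, no such integer exists.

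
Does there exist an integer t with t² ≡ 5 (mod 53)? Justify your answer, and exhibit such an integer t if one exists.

53 is prime, so by Euler's criterion 5 is a square mod 53 iff 5^((53−1)/2) = 5^26 ≡ 1 (mod 53).
Squaring successively (mod 53): 5^2 = 25 ≡ 25; 5^4 ≡ 25² = 625 ≡ 42; 5^8 ≡ 42² = 1764 ≡ 15; 5^16 ≡ 15² = 225 ≡ 13.
Since 26 = 16 + 8 + 2, 5^26 ≡ 13 · 15 · 25; multiplying out mod 53: 13·15 = 195 ≡ 36, then 36·25 = 900 ≡ 52. Thus 5^26 ≡ 52 ≡ −1 (mod 53).
By Euler's criterion 5 is a quadratic non-residue mod 53: no t satisfies t² ≡ 5 (mod 53).

There is no such integer.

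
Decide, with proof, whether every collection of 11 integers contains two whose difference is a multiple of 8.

There are exactly 8 possible remainders on division by 8.
Since 11 > 8, two of the 11 integers must share a residue class by the pigeonhole principle; call them a and b.
Their difference a − b is then a multiple of 8.

Yes.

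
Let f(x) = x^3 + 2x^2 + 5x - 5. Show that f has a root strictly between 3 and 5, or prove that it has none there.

Evaluate at the endpoints: f(3) = 55, f(5) = 195 — same sign (positive).
f'(x) = 3x^2 + 4x + 5 has discriminant 4² − 4·3·5 = -44 < 0, so f' has no real roots and is positive for every real x.
So f is strictly increasing; between 3 and 5 its values lie between f(3) = 55 and f(5) = 195, all positive. Therefore f has no root in (3, 5).

No.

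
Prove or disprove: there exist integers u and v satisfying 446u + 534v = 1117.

Any value of 446u + 534v is a multiple of gcd(446, 534) = 2.
However 1117 leaves remainder 1 on division by 2.
Hence no integers u, v satisfy the equation.

There are no such integers.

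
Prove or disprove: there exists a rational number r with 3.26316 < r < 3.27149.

Look for a denominator N such that an integer falls strictly between N·3.26316 and N·3.27149. N = 15 works: 15·3.26316 = 48.94740 < 49 < 49.07235 = 15·3.27149.
Hence 49/15 is a rational number with 3.26316 < 49/15 < 3.27149.

r = 49/15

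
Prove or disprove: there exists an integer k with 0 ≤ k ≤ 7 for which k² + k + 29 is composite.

At k = 7: 7² + 7 + 29 = 85 = 5·17, which is composite.

k = 7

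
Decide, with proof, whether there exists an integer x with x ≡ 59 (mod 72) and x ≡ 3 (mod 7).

gcd(72, 7) = 1, so the Chinese Remainder Theorem guarantees exactly one residue class mod 504 satisfying both.
Write x = 59 + 72t and require 59 + 72t ≡ 3 (mod 7), i.e. 72t ≡ 0 (mod 7).
72 ≡ 2 (mod 7), so this reads 2t ≡ 0 (mod 7). t = 0 satisfies this.
Taking t = 0 gives x = 59 + 72·0 = 59.
Check: 59 mod 72 = 59, 59 mod 7 = 3. ✓

x = 59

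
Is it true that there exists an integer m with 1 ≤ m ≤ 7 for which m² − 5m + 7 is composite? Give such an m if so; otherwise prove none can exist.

m = 7

At m = 7: 7² − 5·7 + 7 = 21 = 3·7, which is composite.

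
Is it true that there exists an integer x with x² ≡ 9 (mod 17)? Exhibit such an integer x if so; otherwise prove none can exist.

x = 14

x = 14 works: 14² = 196, and 196 − 9 = 187 = 11·17.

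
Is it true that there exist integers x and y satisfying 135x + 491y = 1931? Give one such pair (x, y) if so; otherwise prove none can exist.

x = 338, y = -89

135 and 491 are coprime, so 135x + 491y ranges over all of ℤ.
Run the Euclidean algorithm on 491 and 135: 491 = 3·135 + 86, 135 = 1·86 + 49, 86 = 1·49 + 37, 49 = 1·37 + 12, 37 = 3·12 + 1, 12 = 12·1 + 0.
Unwinding: 1 = 37 − 3·12 = 37 − 3·(49 − 1·37) = −3·49 + 4·37 = −3·49 + 4·(86 − 1·49) = 4·86 − 7·49 = 4·86 − 7·(135 − 1·86) = −7·135 + 11·86 = −7·135 + 11·(491 − 3·135) = 11·491 − 40·135, i.e. 135·(-40) + 491·11 = 1.
Times 1931: 135·(-77240) + 491·21241 = 1931, so (-77240, 21241) solves it.
Adding 158·491 to x and subtracting 158·135 from y gives the tidier solution (338, -89).
Indeed 135·338 + 491·(-89) = 45630 − 43699 = 1931.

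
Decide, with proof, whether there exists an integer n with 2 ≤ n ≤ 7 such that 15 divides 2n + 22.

Scanning upward from n = 2 gives 26, 28, none divisible by 15. Try n = 4: 2·4 + 22 = 30 = 2·15, which is divisible by 15.

n = 4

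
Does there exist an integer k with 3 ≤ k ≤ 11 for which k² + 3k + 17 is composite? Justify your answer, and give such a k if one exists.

At k = 11: 11² + 3·11 + 17 = 171 = 3·57, which is composite.

k = 11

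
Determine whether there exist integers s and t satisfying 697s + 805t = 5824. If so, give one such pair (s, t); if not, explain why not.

Since gcd(697, 805) = 1, every integer is an integer combination of 697 and 805.
Dividing repeatedly: 805 = 1·697 + 108, 697 = 6·108 + 49, 108 = 2·49 + 10, 49 = 4·10 + 9, 10 = 1·9 + 1, 9 = 9·1 + 0.
Unwinding: 1 = 10 − 1·9 = 10 − (49 − 4·10) = −49 + 5·10 = −49 + 5·(108 − 2·49) = 5·108 − 11·49 = 5·108 − 11·(697 − 6·108) = −11·697 + 71·108 = −11·697 + 71·(805 − 1·697) = 71·805 − 82·697, i.e. 697·(-82) + 805·71 = 1.
Scaling by 5824 gives the particular solution (s, t) = (-477568, 413504).
Adding 594·805 to s and subtracting 594·697 from t gives the tidier solution (602, -514).
Indeed 697·602 + 805·(-514) = 419594 − 413770 = 5824.

s = 602, t = -514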